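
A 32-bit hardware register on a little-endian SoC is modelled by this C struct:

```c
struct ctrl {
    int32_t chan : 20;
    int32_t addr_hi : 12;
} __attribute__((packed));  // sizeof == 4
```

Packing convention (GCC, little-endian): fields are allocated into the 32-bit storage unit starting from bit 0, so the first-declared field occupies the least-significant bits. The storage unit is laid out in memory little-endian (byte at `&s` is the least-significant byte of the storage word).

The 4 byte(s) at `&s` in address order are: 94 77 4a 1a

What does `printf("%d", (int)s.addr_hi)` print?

[0]=0x94 [1]=0x77 [2]=0x4a [3]=0x1a (little-endian) → word 0x1a4a7794
chan [0+:20] = (word>>0) & 0xfffff = 685972
addr_hi [20+:12] = (word>>20) & 0xfff = 420  ←
addr_hi signed 12b, MSB=0: value = 420

420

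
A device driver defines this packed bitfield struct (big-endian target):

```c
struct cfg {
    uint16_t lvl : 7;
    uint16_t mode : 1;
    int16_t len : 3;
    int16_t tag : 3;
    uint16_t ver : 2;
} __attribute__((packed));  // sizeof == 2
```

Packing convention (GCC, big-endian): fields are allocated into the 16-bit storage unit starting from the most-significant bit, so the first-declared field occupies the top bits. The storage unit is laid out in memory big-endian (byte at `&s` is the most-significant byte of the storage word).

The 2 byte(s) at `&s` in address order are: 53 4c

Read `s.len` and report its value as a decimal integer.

2

[0]=0x53 [1]=0x4c (big-endian) → word 0x534c
lvl [9+:7] = (word>>9) & 0x7f = 41
mode [8+:1] = (word>>8) & 0x1 = 1
len [5+:3] = (word>>5) & 0x7 = 2  ←
tag [2+:3] = (word>>2) & 0x7 = 3
ver [0+:2] = (word>>0) & 0x3 = 0
len signed 3b, MSB=0: value = 2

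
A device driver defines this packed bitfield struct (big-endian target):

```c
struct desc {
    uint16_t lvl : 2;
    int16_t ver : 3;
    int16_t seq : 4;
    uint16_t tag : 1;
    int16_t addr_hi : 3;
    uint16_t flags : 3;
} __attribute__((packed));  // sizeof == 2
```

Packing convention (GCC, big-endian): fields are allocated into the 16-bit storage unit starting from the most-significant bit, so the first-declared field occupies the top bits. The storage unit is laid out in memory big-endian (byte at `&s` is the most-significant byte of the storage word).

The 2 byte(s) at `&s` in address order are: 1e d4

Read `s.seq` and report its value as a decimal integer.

-3

[0]=0x1e [1]=0xd4 (big-endian) → word 0x1ed4
lvl:2 @ bit 14 → (0x1ed4>>14)&0x3 = 0x0
ver:3 @ bit 11 → (0x1ed4>>11)&0x7 = 0x3
seq:4 @ bit 7 → (0x1ed4>>7)&0xf = 0xd  ←
tag:1 @ bit 6 → (0x1ed4>>6)&0x1 = 0x1
addr_hi:3 @ bit 3 → (0x1ed4>>3)&0x7 = 0x2
flags:3 @ bit 0 → (0x1ed4>>0)&0x7 = 0x4
seq signed 4b, MSB=1: 13 - 16 = -3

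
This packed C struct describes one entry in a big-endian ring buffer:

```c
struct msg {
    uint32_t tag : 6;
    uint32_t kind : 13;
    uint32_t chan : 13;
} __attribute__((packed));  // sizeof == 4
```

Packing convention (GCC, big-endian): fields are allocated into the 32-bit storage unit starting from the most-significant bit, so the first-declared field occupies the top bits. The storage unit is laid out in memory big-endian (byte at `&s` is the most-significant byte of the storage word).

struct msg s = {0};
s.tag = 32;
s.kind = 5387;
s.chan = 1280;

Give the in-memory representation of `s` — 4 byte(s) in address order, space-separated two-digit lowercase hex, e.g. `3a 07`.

82 a1 65 00

tag (6b) val=32 bits=0x20 at bit 26: 0x80000000
kind (13b) val=5387 bits=0x150b at bit 13: 0x82a16000
chan (13b) val=1280 bits=0x500 at bit 0: 0x82a16500
word = 0x82a16500 → big-endian bytes:
  [0]=0x82  [1]=0xa1  [2]=0x65  [3]=0x00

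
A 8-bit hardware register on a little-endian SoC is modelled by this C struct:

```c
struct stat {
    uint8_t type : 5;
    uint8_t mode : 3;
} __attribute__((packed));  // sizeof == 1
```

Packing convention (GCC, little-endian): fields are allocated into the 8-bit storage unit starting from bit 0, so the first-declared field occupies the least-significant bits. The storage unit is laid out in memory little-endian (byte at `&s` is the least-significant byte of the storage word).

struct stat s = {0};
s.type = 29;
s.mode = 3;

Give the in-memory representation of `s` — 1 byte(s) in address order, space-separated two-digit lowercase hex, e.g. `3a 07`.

type (5b) val=29 bits=0x1d at bit 0: 0x1d
mode (3b) val=3 bits=0x3 at bit 5: 0x7d
word = 0x7d → little-endian bytes:
  [0]=0x7d

7d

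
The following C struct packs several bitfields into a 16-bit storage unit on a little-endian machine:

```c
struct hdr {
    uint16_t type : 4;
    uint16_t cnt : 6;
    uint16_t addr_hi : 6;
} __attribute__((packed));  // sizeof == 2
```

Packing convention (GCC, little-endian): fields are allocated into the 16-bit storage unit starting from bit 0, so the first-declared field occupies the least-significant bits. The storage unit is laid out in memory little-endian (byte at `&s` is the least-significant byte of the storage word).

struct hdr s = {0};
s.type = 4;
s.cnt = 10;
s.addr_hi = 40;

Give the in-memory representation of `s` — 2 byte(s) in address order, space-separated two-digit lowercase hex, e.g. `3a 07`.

type (4b) val=4 bits=0x4 at bit 0: 0x0004
cnt (6b) val=10 bits=0xa at bit 4: 0x00a4
addr_hi (6b) val=40 bits=0x28 at bit 10: 0xa0a4
word = 0xa0a4 → little-endian bytes:
  [0]=0xa4  [1]=0xa0

a4 a0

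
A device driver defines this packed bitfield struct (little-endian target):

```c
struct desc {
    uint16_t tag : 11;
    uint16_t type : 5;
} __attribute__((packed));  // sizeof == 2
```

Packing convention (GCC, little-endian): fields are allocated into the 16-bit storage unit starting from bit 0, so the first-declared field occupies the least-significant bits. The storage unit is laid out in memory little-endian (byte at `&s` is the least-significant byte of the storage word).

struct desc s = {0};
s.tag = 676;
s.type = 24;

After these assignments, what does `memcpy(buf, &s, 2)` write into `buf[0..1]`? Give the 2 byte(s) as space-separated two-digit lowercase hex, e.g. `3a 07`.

a4 c2

tag (11b) val=676 bits=0x2a4 at bit 0: 0x02a4
type (5b) val=24 bits=0x18 at bit 11: 0xc2a4
word = 0xc2a4 → little-endian bytes:
  [0]=0xa4  [1]=0xc2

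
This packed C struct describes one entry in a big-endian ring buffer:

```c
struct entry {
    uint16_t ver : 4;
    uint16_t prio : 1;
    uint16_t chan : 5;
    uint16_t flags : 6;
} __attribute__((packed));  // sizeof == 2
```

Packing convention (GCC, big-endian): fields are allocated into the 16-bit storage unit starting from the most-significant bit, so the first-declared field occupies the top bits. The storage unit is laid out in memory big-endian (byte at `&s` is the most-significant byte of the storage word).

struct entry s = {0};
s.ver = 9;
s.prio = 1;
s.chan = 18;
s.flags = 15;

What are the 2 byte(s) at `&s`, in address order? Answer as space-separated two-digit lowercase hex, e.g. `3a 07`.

[12+:4] ver=9 & 0xf = 0x9; word=0x9000
[11+:1] prio=1 & 0x1 = 0x1; word=0x9800
[6+:5] chan=18 & 0x1f = 0x12; word=0x9c80
[0+:6] flags=15 & 0x3f = 0xf; word=0x9c8f
word = 0x9c8f → big-endian bytes:
  [0]=0x9c  [1]=0x8f

9c 8f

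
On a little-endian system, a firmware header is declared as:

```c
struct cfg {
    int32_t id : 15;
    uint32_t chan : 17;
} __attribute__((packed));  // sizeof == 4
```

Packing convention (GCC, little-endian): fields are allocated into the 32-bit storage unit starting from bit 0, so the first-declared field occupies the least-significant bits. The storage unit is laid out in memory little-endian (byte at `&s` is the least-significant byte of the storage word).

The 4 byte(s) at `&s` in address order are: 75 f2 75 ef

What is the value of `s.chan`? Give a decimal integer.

122603

[0]=0x75 [1]=0xf2 [2]=0x75 [3]=0xef (little-endian) → word 0xef75f275
id [0+:15] = (word>>0) & 0x7fff = 29301
chan [15+:17] = (word>>15) & 0x1ffff = 122603  ←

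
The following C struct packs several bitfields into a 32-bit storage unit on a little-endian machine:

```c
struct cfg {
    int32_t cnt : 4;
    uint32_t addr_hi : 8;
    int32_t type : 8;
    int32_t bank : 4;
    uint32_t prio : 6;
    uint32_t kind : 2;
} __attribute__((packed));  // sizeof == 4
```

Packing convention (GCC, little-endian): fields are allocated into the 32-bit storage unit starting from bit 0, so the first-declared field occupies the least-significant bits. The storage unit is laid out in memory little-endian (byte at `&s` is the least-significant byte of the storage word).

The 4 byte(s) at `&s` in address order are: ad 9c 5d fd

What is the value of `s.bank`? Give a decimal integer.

[0]=0xad [1]=0x9c [2]=0x5d [3]=0xfd (little-endian) → word 0xfd5d9cad
cnt:4 @ bit 0 → (0xfd5d9cad>>0)&0xf = 0xd
addr_hi:8 @ bit 4 → (0xfd5d9cad>>4)&0xff = 0xca
type:8 @ bit 12 → (0xfd5d9cad>>12)&0xff = 0xd9
bank:4 @ bit 20 → (0xfd5d9cad>>20)&0xf = 0x5  ←
prio:6 @ bit 24 → (0xfd5d9cad>>24)&0x3f = 0x3d
kind:2 @ bit 30 → (0xfd5d9cad>>30)&0x3 = 0x3
bank signed 4b, MSB=0: value = 5

5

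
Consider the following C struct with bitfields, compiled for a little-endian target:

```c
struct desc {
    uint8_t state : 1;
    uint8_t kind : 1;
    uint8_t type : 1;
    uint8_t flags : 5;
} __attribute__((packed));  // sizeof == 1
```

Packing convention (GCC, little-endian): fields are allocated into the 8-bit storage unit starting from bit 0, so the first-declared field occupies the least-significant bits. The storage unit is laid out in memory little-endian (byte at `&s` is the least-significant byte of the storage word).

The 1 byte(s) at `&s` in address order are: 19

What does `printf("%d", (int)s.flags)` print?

3

[0]=0x19 (little-endian) → word 0x19
state [0+:1] = (word>>0) & 0x1 = 1
kind [1+:1] = (word>>1) & 0x1 = 0
type [2+:1] = (word>>2) & 0x1 = 0
flags [3+:5] = (word>>3) & 0x1f = 3  ←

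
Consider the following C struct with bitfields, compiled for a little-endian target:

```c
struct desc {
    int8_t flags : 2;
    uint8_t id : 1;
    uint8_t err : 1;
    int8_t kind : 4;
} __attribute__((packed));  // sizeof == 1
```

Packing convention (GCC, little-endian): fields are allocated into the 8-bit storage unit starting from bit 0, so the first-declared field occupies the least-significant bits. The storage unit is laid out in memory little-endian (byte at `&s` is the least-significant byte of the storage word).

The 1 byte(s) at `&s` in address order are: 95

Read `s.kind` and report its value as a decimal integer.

[0]=0x95 (little-endian) → word 0x95
flags [0+:2] = (word>>0) & 0x3 = 1
id [2+:1] = (word>>2) & 0x1 = 1
err [3+:1] = (word>>3) & 0x1 = 0
kind [4+:4] = (word>>4) & 0xf = 9  ←
kind signed 4b, MSB=1: 9 - 16 = -7

-7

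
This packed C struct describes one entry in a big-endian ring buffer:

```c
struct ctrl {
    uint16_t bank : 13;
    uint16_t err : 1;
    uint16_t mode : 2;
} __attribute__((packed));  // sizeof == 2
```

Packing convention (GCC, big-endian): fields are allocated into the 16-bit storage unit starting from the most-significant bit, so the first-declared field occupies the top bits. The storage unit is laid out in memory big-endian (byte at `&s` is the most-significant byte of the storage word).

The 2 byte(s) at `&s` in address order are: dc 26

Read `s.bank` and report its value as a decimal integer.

7044

[0]=0xdc [1]=0x26 (big-endian) → word 0xdc26
bank [3+:13] = (word>>3) & 0x1fff = 7044  ←
err [2+:1] = (word>>2) & 0x1 = 1
mode [0+:2] = (word>>0) & 0x3 = 2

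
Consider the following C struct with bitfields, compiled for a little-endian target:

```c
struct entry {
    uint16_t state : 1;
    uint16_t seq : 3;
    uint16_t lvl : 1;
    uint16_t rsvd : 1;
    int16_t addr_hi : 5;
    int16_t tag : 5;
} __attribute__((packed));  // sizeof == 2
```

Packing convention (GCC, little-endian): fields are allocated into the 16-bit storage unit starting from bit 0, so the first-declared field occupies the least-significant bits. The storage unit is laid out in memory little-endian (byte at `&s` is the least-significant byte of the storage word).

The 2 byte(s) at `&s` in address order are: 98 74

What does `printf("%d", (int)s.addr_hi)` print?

[0]=0x98 [1]=0x74 (little-endian) → word 0x7498
state:1 @ bit 0 → (0x7498>>0)&0x1 = 0x0
seq:3 @ bit 1 → (0x7498>>1)&0x7 = 0x4
lvl:1 @ bit 4 → (0x7498>>4)&0x1 = 0x1
rsvd:1 @ bit 5 → (0x7498>>5)&0x1 = 0x0
addr_hi:5 @ bit 6 → (0x7498>>6)&0x1f = 0x12  ←
tag:5 @ bit 11 → (0x7498>>11)&0x1f = 0xe
addr_hi signed 5b, MSB=1: 18 - 32 = -14

-14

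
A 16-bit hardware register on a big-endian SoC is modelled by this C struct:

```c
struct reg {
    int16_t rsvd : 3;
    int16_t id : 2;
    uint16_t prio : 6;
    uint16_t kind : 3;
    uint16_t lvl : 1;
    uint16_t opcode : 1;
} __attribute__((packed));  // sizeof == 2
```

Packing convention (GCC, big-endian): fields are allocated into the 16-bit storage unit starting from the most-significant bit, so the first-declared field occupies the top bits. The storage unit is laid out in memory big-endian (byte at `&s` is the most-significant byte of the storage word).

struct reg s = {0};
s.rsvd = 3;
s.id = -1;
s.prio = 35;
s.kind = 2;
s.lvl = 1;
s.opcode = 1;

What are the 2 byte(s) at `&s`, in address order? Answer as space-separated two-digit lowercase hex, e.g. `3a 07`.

7c 6b

[13+:3] rsvd=3 & 0x7 = 0x3; word=0x6000
[11+:2] id=-1 & 0x3 = 0x3; word=0x7800
[5+:6] prio=35 & 0x3f = 0x23; word=0x7c60
[2+:3] kind=2 & 0x7 = 0x2; word=0x7c68
[1+:1] lvl=1 & 0x1 = 0x1; word=0x7c6a
[0+:1] opcode=1 & 0x1 = 0x1; word=0x7c6b
word = 0x7c6b → big-endian bytes:
  [0]=0x7c  [1]=0x6b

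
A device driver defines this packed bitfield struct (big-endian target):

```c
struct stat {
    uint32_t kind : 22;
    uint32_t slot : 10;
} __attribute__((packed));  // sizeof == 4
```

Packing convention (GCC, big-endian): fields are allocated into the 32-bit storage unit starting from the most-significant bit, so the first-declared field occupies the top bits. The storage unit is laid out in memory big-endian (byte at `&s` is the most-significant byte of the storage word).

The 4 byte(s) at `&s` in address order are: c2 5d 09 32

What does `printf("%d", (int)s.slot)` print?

306

[0]=0xc2 [1]=0x5d [2]=0x09 [3]=0x32 (big-endian) → word 0xc25d0932
kind [10+:22] = (word>>10) & 0x3fffff = 3184450
slot [0+:10] = (word>>0) & 0x3ff = 306  ←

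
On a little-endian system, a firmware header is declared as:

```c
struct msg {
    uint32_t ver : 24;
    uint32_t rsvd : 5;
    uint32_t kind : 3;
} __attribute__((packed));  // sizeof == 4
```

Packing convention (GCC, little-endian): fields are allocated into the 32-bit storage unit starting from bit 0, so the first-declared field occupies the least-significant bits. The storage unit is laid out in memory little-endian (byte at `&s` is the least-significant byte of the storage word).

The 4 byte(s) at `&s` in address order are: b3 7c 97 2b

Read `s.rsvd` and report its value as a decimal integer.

[0]=0xb3 [1]=0x7c [2]=0x97 [3]=0x2b (little-endian) → word 0x2b977cb3
ver:24 @ bit 0 → (0x2b977cb3>>0)&0xffffff = 0x977cb3
rsvd:5 @ bit 24 → (0x2b977cb3>>24)&0x1f = 0xb  ←
kind:3 @ bit 29 → (0x2b977cb3>>29)&0x7 = 0x1

11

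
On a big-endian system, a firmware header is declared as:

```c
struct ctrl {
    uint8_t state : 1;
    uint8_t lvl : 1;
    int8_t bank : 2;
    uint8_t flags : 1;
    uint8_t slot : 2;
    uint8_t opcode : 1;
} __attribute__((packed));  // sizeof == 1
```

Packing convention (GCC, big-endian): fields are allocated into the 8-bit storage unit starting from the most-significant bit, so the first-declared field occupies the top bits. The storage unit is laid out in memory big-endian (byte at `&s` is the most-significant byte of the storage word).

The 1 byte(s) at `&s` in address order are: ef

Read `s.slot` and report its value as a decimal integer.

3

[0]=0xef (big-endian) → word 0xef
state [7+:1] = (word>>7) & 0x1 = 1
lvl [6+:1] = (word>>6) & 0x1 = 1
bank [4+:2] = (word>>4) & 0x3 = 2
flags [3+:1] = (word>>3) & 0x1 = 1
slot [1+:2] = (word>>1) & 0x3 = 3  ←
opcode [0+:1] = (word>>0) & 0x1 = 1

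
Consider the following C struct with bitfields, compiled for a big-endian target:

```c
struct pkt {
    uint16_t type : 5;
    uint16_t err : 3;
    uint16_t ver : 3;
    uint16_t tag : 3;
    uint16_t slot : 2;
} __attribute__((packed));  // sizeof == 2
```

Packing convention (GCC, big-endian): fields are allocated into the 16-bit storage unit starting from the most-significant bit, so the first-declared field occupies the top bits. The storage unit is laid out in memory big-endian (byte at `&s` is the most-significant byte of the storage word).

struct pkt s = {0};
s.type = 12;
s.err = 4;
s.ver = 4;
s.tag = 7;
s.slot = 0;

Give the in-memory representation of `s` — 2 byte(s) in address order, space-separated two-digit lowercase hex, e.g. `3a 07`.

type:5 = 12 → 0xc << 11 → word 0x6000
err:3 = 4 → 0x4 << 8 → word 0x6400
ver:3 = 4 → 0x4 << 5 → word 0x6480
tag:3 = 7 → 0x7 << 2 → word 0x649c
slot:2 = 0 → 0x0 << 0 → word 0x649c
word = 0x649c → big-endian bytes:
  [0]=0x64  [1]=0x9c

64 9c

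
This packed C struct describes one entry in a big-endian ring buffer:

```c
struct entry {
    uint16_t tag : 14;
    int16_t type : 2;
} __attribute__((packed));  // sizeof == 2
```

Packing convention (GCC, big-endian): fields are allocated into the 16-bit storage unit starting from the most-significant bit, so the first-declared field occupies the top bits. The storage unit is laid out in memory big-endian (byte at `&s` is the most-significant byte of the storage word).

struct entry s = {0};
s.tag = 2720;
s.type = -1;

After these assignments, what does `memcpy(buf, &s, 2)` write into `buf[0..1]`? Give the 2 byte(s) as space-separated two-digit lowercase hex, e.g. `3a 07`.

tag (14b) val=2720 bits=0xaa0 at bit 2: 0x2a80
type (2b) val=-1 bits=0x3 at bit 0: 0x2a83
word = 0x2a83 → big-endian bytes:
  [0]=0x2a  [1]=0x83

2a 83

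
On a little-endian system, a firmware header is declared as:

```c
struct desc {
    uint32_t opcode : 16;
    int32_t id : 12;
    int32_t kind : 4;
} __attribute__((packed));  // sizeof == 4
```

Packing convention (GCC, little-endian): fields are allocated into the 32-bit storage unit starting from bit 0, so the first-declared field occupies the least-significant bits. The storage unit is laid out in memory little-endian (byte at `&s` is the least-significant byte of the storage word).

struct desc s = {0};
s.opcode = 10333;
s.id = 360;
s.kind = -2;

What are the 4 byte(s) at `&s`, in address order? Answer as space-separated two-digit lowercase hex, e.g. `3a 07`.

opcode:16 = 10333 → 0x285d << 0 → word 0x0000285d
id:12 = 360 → 0x168 << 16 → word 0x0168285d
kind:4 = -2 → 0xe << 28 → word 0xe168285d
word = 0xe168285d → little-endian bytes:
  [0]=0x5d  [1]=0x28  [2]=0x68  [3]=0xe1

5d 28 68 e1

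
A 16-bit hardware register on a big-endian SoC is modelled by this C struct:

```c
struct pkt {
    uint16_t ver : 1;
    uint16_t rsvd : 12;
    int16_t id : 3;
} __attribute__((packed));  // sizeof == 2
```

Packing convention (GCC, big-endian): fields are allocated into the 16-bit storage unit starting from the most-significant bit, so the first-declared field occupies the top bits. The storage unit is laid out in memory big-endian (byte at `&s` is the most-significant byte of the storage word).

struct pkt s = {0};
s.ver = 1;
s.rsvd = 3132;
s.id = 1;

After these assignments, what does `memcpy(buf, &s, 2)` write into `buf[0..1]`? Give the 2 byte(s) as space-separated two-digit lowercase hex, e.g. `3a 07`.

e1 e1

[15+:1] ver=1 & 0x1 = 0x1; word=0x8000
[3+:12] rsvd=3132 & 0xfff = 0xc3c; word=0xe1e0
[0+:3] id=1 & 0x7 = 0x1; word=0xe1e1
word = 0xe1e1 → big-endian bytes:
  [0]=0xe1  [1]=0xe1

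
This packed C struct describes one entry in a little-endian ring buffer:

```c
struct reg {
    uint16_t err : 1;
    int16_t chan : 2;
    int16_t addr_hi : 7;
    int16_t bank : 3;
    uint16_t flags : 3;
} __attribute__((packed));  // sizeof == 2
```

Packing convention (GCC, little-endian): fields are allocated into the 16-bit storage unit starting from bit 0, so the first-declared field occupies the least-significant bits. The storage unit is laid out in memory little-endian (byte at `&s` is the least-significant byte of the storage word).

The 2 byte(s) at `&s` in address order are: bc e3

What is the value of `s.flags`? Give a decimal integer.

7

[0]=0xbc [1]=0xe3 (little-endian) → word 0xe3bc
err [0+:1] = (word>>0) & 0x1 = 0
chan [1+:2] = (word>>1) & 0x3 = 2
addr_hi [3+:7] = (word>>3) & 0x7f = 119
bank [10+:3] = (word>>10) & 0x7 = 0
flags [13+:3] = (word>>13) & 0x7 = 7  ←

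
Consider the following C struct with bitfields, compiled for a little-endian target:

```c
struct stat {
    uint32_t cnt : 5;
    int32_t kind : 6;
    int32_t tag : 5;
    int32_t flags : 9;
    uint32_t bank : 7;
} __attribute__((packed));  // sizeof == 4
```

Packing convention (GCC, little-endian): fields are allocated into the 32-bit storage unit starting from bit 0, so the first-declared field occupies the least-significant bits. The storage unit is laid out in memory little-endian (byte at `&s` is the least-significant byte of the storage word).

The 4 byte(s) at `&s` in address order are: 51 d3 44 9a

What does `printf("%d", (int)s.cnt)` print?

[0]=0x51 [1]=0xd3 [2]=0x44 [3]=0x9a (little-endian) → word 0x9a44d351
cnt [0+:5] = (word>>0) & 0x1f = 17  ←
kind [5+:6] = (word>>5) & 0x3f = 26
tag [11+:5] = (word>>11) & 0x1f = 26
flags [16+:9] = (word>>16) & 0x1ff = 68
bank [25+:7] = (word>>25) & 0x7f = 77

17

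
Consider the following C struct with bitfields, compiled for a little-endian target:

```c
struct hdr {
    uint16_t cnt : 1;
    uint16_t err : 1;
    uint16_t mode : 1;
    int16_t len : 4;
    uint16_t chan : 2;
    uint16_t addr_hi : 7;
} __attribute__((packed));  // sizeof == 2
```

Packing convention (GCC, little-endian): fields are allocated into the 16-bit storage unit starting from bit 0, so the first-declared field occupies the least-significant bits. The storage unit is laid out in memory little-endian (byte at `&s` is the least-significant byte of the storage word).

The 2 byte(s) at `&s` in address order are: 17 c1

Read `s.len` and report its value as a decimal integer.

2

[0]=0x17 [1]=0xc1 (little-endian) → word 0xc117
cnt:1 @ bit 0 → (0xc117>>0)&0x1 = 0x1
err:1 @ bit 1 → (0xc117>>1)&0x1 = 0x1
mode:1 @ bit 2 → (0xc117>>2)&0x1 = 0x1
len:4 @ bit 3 → (0xc117>>3)&0xf = 0x2  ←
chan:2 @ bit 7 → (0xc117>>7)&0x3 = 0x2
addr_hi:7 @ bit 9 → (0xc117>>9)&0x7f = 0x60
len signed 4b, MSB=0: value = 2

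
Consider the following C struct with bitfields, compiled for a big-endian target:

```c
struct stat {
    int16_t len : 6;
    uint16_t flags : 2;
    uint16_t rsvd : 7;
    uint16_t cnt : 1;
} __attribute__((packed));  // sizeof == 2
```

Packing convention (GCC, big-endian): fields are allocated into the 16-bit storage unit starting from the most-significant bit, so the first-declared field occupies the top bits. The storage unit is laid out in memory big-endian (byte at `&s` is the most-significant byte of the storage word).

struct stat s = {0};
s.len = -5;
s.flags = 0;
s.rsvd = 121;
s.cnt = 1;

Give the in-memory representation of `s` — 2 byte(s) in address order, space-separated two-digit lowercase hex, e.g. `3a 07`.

ec f3

len (6b) val=-5 bits=0x3b at bit 10: 0xec00
flags (2b) val=0 bits=0x0 at bit 8: 0xec00
rsvd (7b) val=121 bits=0x79 at bit 1: 0xecf2
cnt (1b) val=1 bits=0x1 at bit 0: 0xecf3
word = 0xecf3 → big-endian bytes:
  [0]=0xec  [1]=0xf3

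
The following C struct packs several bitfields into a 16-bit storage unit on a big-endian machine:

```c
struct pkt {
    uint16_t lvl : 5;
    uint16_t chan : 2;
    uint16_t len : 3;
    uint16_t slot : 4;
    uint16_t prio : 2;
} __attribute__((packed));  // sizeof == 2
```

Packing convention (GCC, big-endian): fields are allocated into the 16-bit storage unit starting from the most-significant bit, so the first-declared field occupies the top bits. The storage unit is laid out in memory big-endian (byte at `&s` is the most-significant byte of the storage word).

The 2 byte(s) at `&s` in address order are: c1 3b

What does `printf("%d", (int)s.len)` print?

4

[0]=0xc1 [1]=0x3b (big-endian) → word 0xc13b
lvl:5 @ bit 11 → (0xc13b>>11)&0x1f = 0x18
chan:2 @ bit 9 → (0xc13b>>9)&0x3 = 0x0
len:3 @ bit 6 → (0xc13b>>6)&0x7 = 0x4  ←
slot:4 @ bit 2 → (0xc13b>>2)&0xf = 0xe
prio:2 @ bit 0 → (0xc13b>>0)&0x3 = 0x3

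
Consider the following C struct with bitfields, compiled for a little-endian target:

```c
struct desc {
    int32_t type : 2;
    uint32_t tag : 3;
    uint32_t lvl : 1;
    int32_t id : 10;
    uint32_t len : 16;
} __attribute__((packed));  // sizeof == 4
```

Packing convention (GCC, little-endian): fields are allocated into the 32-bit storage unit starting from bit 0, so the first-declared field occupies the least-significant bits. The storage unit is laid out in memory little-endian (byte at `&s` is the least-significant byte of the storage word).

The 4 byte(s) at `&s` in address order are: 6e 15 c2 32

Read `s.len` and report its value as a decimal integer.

[0]=0x6e [1]=0x15 [2]=0xc2 [3]=0x32 (little-endian) → word 0x32c2156e
type:2 @ bit 0 → (0x32c2156e>>0)&0x3 = 0x2
tag:3 @ bit 2 → (0x32c2156e>>2)&0x7 = 0x3
lvl:1 @ bit 5 → (0x32c2156e>>5)&0x1 = 0x1
id:10 @ bit 6 → (0x32c2156e>>6)&0x3ff = 0x55
len:16 @ bit 16 → (0x32c2156e>>16)&0xffff = 0x32c2  ←

12994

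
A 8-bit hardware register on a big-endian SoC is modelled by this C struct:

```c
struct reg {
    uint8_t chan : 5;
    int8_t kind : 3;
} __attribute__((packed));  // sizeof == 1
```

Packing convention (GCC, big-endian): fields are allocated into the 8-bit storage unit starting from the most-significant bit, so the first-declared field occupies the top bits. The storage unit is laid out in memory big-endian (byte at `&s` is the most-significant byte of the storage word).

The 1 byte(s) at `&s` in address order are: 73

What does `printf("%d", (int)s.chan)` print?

[0]=0x73 (big-endian) → word 0x73
chan:5 @ bit 3 → (0x73>>3)&0x1f = 0xe  ←
kind:3 @ bit 0 → (0x73>>0)&0x7 = 0x3

14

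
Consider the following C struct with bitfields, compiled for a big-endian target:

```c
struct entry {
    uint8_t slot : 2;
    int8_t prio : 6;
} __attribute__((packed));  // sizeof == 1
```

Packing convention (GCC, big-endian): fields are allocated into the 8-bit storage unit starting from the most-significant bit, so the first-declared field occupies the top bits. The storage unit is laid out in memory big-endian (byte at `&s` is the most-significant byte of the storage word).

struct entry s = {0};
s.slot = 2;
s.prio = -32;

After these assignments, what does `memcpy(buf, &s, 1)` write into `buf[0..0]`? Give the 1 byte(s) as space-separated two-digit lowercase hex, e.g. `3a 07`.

a0

[6+:2] slot=2 & 0x3 = 0x2; word=0x80
[0+:6] prio=-32 & 0x3f = 0x20; word=0xa0
word = 0xa0 → big-endian bytes:
  [0]=0xa0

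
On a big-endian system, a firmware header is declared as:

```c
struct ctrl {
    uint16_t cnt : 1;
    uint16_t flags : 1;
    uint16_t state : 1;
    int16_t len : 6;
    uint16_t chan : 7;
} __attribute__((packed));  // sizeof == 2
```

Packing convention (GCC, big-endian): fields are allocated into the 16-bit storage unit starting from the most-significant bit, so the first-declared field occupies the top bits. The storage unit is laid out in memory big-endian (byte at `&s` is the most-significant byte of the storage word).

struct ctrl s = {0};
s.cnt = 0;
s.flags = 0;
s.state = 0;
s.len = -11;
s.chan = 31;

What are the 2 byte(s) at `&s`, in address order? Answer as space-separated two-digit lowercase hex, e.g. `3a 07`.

[15+:1] cnt=0 & 0x1 = 0x0; word=0x0000
[14+:1] flags=0 & 0x1 = 0x0; word=0x0000
[13+:1] state=0 & 0x1 = 0x0; word=0x0000
[7+:6] len=-11 & 0x3f = 0x35; word=0x1a80
[0+:7] chan=31 & 0x7f = 0x1f; word=0x1a9f
word = 0x1a9f → big-endian bytes:
  [0]=0x1a  [1]=0x9f

1a 9f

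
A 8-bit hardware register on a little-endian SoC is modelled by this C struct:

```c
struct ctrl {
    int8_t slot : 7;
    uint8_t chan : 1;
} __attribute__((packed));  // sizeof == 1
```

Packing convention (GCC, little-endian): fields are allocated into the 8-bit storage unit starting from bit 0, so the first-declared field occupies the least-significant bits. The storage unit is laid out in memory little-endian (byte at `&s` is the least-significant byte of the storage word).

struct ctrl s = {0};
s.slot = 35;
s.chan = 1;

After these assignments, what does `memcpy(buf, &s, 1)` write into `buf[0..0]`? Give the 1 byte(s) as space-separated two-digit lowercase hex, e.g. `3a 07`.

slot (7b) val=35 bits=0x23 at bit 0: 0x23
chan (1b) val=1 bits=0x1 at bit 7: 0xa3
word = 0xa3 → little-endian bytes:
  [0]=0xa3

a3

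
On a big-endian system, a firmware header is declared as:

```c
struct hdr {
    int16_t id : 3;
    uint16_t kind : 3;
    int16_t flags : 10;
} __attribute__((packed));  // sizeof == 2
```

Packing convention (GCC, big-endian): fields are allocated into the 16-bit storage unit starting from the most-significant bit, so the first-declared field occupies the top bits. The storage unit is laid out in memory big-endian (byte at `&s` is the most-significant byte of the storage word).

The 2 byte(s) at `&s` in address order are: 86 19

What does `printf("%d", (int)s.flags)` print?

[0]=0x86 [1]=0x19 (big-endian) → word 0x8619
id:3 @ bit 13 → (0x8619>>13)&0x7 = 0x4
kind:3 @ bit 10 → (0x8619>>10)&0x7 = 0x1
flags:10 @ bit 0 → (0x8619>>0)&0x3ff = 0x219  ←
flags signed 10b, MSB=1: 537 - 1024 = -487

-487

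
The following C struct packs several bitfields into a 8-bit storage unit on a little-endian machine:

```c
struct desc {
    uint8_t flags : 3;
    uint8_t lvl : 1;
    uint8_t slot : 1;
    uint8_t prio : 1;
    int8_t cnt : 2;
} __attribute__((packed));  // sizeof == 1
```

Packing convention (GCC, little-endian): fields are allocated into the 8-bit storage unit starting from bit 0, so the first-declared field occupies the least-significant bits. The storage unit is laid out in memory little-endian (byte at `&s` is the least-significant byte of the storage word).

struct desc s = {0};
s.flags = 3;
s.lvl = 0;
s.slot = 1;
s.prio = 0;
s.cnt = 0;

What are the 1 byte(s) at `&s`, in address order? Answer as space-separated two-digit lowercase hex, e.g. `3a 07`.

13

[0+:3] flags=3 & 0x7 = 0x3; word=0x03
[3+:1] lvl=0 & 0x1 = 0x0; word=0x03
[4+:1] slot=1 & 0x1 = 0x1; word=0x13
[5+:1] prio=0 & 0x1 = 0x0; word=0x13
[6+:2] cnt=0 & 0x3 = 0x0; word=0x13
word = 0x13 → little-endian bytes:
  [0]=0x13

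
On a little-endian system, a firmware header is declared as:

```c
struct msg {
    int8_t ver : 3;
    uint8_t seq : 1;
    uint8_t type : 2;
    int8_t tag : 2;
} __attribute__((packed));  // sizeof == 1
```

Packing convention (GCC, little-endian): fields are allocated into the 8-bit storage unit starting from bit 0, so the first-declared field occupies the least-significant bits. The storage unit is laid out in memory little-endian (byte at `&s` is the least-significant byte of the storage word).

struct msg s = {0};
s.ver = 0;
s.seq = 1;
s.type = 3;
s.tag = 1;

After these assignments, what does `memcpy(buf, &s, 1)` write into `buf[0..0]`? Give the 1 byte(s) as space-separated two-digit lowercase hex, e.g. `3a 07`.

78

ver:3 = 0 → 0x0 << 0 → word 0x00
seq:1 = 1 → 0x1 << 3 → word 0x08
type:2 = 3 → 0x3 << 4 → word 0x38
tag:2 = 1 → 0x1 << 6 → word 0x78
word = 0x78 → little-endian bytes:
  [0]=0x78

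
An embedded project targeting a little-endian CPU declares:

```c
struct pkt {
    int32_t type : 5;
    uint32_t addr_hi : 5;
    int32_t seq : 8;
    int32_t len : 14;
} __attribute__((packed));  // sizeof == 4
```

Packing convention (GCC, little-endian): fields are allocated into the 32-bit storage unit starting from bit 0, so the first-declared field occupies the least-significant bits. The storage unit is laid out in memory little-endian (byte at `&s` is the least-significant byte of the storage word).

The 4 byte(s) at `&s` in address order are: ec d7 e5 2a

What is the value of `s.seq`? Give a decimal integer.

117

[0]=0xec [1]=0xd7 [2]=0xe5 [3]=0x2a (little-endian) → word 0x2ae5d7ec
type [0+:5] = (word>>0) & 0x1f = 12
addr_hi [5+:5] = (word>>5) & 0x1f = 31
seq [10+:8] = (word>>10) & 0xff = 117  ←
len [18+:14] = (word>>18) & 0x3fff = 2745
seq signed 8b, MSB=0: value = 117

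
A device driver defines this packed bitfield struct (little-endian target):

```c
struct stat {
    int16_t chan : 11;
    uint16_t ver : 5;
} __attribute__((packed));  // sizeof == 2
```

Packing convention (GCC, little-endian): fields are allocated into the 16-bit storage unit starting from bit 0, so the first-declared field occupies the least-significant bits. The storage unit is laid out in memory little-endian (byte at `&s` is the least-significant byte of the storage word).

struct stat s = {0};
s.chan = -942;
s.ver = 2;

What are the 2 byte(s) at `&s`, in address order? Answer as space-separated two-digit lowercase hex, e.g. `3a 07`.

[0+:11] chan=-942 & 0x7ff = 0x452; word=0x0452
[11+:5] ver=2 & 0x1f = 0x2; word=0x1452
word = 0x1452 → little-endian bytes:
  [0]=0x52  [1]=0x14

52 14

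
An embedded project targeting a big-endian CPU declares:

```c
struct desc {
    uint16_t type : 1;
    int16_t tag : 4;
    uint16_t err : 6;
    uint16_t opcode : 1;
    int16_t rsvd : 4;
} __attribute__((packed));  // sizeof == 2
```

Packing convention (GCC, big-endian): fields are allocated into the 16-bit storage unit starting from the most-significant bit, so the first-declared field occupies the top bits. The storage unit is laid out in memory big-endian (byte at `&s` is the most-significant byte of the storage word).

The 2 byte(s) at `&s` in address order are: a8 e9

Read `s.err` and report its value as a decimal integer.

7

[0]=0xa8 [1]=0xe9 (big-endian) → word 0xa8e9
type [15+:1] = (word>>15) & 0x1 = 1
tag [11+:4] = (word>>11) & 0xf = 5
err [5+:6] = (word>>5) & 0x3f = 7  ←
opcode [4+:1] = (word>>4) & 0x1 = 0
rsvd [0+:4] = (word>>0) & 0xf = 9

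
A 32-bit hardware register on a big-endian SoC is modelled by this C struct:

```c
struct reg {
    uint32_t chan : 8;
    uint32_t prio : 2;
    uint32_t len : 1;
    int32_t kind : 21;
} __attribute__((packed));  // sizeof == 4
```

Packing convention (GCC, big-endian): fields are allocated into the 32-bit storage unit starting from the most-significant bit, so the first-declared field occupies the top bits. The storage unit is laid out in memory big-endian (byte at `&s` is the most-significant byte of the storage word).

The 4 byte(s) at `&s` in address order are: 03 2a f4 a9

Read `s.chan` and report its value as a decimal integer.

[0]=0x03 [1]=0x2a [2]=0xf4 [3]=0xa9 (big-endian) → word 0x032af4a9
chan:8 @ bit 24 → (0x032af4a9>>24)&0xff = 0x3  ←
prio:2 @ bit 22 → (0x032af4a9>>22)&0x3 = 0x0
len:1 @ bit 21 → (0x032af4a9>>21)&0x1 = 0x1
kind:21 @ bit 0 → (0x032af4a9>>0)&0x1fffff = 0xaf4a9

3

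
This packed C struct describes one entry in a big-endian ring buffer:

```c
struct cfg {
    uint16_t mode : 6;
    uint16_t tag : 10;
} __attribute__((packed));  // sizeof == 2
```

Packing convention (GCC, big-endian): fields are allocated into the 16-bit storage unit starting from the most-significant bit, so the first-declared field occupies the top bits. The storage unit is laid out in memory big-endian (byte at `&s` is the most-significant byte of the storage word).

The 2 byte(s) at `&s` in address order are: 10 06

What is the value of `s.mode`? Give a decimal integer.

[0]=0x10 [1]=0x06 (big-endian) → word 0x1006
mode [10+:6] = (word>>10) & 0x3f = 4  ←
tag [0+:10] = (word>>0) & 0x3ff = 6

4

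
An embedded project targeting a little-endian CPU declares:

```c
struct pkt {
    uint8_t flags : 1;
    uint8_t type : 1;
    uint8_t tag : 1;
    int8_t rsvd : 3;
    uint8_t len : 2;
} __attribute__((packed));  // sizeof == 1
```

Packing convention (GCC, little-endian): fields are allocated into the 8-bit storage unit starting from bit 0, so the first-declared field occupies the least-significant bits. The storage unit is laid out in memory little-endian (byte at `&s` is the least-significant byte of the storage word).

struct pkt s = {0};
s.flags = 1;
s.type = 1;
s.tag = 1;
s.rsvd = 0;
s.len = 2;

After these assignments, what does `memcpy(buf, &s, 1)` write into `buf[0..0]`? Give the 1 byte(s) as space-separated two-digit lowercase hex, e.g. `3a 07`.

87

[0+:1] flags=1 & 0x1 = 0x1; word=0x01
[1+:1] type=1 & 0x1 = 0x1; word=0x03
[2+:1] tag=1 & 0x1 = 0x1; word=0x07
[3+:3] rsvd=0 & 0x7 = 0x0; word=0x07
[6+:2] len=2 & 0x3 = 0x2; word=0x87
word = 0x87 → little-endian bytes:
  [0]=0x87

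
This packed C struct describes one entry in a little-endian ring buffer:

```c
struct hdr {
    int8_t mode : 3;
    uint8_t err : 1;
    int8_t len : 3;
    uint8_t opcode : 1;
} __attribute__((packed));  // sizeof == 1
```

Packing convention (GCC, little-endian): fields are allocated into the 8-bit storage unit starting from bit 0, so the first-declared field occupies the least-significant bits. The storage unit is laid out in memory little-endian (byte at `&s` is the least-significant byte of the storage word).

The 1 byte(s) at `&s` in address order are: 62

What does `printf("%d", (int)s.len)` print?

-2

[0]=0x62 (little-endian) → word 0x62
mode:3 @ bit 0 → (0x62>>0)&0x7 = 0x2
err:1 @ bit 3 → (0x62>>3)&0x1 = 0x0
len:3 @ bit 4 → (0x62>>4)&0x7 = 0x6  ←
opcode:1 @ bit 7 → (0x62>>7)&0x1 = 0x0
len signed 3b, MSB=1: 6 - 8 = -2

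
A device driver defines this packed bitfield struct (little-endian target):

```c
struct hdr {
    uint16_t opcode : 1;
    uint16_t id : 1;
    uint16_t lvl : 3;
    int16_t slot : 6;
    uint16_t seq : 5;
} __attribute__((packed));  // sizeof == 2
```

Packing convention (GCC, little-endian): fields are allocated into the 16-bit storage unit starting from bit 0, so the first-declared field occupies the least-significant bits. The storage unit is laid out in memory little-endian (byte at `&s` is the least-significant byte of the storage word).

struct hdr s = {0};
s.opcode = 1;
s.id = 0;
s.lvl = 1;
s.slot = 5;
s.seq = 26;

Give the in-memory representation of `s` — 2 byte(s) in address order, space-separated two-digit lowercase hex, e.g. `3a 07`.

opcode (1b) val=1 bits=0x1 at bit 0: 0x0001
id (1b) val=0 bits=0x0 at bit 1: 0x0001
lvl (3b) val=1 bits=0x1 at bit 2: 0x0005
slot (6b) val=5 bits=0x5 at bit 5: 0x00a5
seq (5b) val=26 bits=0x1a at bit 11: 0xd0a5
word = 0xd0a5 → little-endian bytes:
  [0]=0xa5  [1]=0xd0

a5 d0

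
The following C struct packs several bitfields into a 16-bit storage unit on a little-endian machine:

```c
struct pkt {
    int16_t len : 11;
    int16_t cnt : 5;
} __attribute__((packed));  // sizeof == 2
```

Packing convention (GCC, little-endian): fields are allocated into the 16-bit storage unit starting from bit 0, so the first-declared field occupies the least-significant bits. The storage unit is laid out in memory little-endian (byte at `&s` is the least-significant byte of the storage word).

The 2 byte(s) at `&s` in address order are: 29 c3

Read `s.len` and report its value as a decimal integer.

809

[0]=0x29 [1]=0xc3 (little-endian) → word 0xc329
len:11 @ bit 0 → (0xc329>>0)&0x7ff = 0x329  ←
cnt:5 @ bit 11 → (0xc329>>11)&0x1f = 0x18
len signed 11b, MSB=0: value = 809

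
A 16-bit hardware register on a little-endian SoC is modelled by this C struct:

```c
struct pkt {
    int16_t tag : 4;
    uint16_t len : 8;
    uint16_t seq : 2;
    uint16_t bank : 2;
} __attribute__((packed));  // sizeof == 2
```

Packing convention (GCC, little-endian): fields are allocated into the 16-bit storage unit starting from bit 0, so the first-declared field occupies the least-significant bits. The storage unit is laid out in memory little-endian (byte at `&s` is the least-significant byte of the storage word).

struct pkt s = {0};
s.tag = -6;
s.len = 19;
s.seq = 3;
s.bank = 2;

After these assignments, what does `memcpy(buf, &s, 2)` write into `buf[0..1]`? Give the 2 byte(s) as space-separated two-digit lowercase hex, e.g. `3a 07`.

3a b1

[0+:4] tag=-6 & 0xf = 0xa; word=0x000a
[4+:8] len=19 & 0xff = 0x13; word=0x013a
[12+:2] seq=3 & 0x3 = 0x3; word=0x313a
[14+:2] bank=2 & 0x3 = 0x2; word=0xb13a
word = 0xb13a → little-endian bytes:
  [0]=0x3a  [1]=0xb1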